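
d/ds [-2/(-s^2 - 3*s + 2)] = 2*(-2*s - 3)/(s^2 + 3*s - 2)^2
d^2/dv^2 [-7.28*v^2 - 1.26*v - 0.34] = -14.5600000000000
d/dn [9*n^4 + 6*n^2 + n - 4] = 36*n^3 + 12*n + 1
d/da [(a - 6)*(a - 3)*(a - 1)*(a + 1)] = 4*a^3 - 27*a^2 + 34*a + 9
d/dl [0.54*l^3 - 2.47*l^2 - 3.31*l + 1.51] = 1.62*l^2 - 4.94*l - 3.31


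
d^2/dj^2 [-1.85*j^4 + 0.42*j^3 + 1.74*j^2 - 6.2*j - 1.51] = -22.2*j^2 + 2.52*j + 3.48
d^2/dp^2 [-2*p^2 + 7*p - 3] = -4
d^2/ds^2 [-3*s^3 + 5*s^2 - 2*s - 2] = 10 - 18*s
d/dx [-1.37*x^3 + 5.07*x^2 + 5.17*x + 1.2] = -4.11*x^2 + 10.14*x + 5.17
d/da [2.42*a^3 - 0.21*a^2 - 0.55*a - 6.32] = 7.26*a^2 - 0.42*a - 0.55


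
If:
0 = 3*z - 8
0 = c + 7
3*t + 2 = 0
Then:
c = -7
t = -2/3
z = 8/3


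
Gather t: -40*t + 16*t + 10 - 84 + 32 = -24*t - 42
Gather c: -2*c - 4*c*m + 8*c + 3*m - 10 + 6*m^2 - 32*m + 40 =c*(6 - 4*m) + 6*m^2 - 29*m + 30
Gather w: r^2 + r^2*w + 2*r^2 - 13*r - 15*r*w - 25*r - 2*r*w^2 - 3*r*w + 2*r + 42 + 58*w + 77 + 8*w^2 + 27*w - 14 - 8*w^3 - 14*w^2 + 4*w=3*r^2 - 36*r - 8*w^3 + w^2*(-2*r - 6) + w*(r^2 - 18*r + 89) + 105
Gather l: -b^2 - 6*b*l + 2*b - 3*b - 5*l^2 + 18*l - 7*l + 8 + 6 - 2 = -b^2 - b - 5*l^2 + l*(11 - 6*b) + 12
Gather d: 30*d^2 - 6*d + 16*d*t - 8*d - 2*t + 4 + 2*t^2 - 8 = 30*d^2 + d*(16*t - 14) + 2*t^2 - 2*t - 4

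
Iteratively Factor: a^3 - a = (a + 1)*(a^2 - a) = (a - 1)*(a + 1)*(a)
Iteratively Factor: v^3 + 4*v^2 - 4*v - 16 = (v + 2)*(v^2 + 2*v - 8) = (v + 2)*(v + 4)*(v - 2)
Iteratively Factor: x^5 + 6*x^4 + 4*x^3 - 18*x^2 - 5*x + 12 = (x - 1)*(x^4 + 7*x^3 + 11*x^2 - 7*x - 12) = (x - 1)*(x + 3)*(x^3 + 4*x^2 - x - 4) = (x - 1)*(x + 1)*(x + 3)*(x^2 + 3*x - 4) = (x - 1)^2*(x + 1)*(x + 3)*(x + 4)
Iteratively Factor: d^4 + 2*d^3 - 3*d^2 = (d)*(d^3 + 2*d^2 - 3*d) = d^2*(d^2 + 2*d - 3) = d^2*(d - 1)*(d + 3)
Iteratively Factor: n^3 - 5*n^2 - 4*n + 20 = (n - 5)*(n^2 - 4) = (n - 5)*(n + 2)*(n - 2)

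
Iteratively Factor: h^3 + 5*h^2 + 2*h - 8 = (h + 4)*(h^2 + h - 2) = (h + 2)*(h + 4)*(h - 1)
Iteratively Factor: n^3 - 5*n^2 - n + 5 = (n - 1)*(n^2 - 4*n - 5) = (n - 1)*(n + 1)*(n - 5)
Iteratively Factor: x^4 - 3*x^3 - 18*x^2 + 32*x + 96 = (x + 2)*(x^3 - 5*x^2 - 8*x + 48) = (x - 4)*(x + 2)*(x^2 - x - 12) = (x - 4)*(x + 2)*(x + 3)*(x - 4)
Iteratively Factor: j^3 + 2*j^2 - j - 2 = (j - 1)*(j^2 + 3*j + 2) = (j - 1)*(j + 2)*(j + 1)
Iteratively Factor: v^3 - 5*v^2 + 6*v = (v)*(v^2 - 5*v + 6) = v*(v - 3)*(v - 2)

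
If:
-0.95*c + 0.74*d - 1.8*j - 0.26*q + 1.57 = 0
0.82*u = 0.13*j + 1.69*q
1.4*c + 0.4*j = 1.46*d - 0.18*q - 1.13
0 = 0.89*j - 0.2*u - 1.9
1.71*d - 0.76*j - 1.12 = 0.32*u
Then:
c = -0.20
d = 0.82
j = 1.52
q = -1.44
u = -2.72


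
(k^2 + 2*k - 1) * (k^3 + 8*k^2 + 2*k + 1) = k^5 + 10*k^4 + 17*k^3 - 3*k^2 - 1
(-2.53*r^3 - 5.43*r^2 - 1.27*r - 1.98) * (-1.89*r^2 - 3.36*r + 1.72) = 4.7817*r^5 + 18.7635*r^4 + 16.2935*r^3 - 1.3302*r^2 + 4.4684*r - 3.4056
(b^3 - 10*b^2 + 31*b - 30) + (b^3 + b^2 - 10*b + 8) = 2*b^3 - 9*b^2 + 21*b - 22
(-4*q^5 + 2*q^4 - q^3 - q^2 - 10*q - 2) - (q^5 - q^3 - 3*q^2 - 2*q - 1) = -5*q^5 + 2*q^4 + 2*q^2 - 8*q - 1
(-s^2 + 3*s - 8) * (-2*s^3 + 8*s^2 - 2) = 2*s^5 - 14*s^4 + 40*s^3 - 62*s^2 - 6*s + 16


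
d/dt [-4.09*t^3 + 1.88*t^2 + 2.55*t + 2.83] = -12.27*t^2 + 3.76*t + 2.55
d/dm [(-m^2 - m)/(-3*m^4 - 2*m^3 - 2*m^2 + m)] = (-6*m^3 - 11*m^2 - 4*m - 3)/(9*m^6 + 12*m^5 + 16*m^4 + 2*m^3 - 4*m + 1)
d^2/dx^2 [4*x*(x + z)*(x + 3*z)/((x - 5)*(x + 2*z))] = 8*(x*(x - 5)^2*(x + z)*(x + 3*z) + x*(x - 5)*(x + z)*(x + 2*z)*(x + 3*z) + x*(x + z)*(x + 2*z)^2*(x + 3*z) + (x - 5)^2*(x + 2*z)^2*(3*x + 4*z) - (x - 5)^2*(x + 2*z)*(x*(x + z) + x*(x + 3*z) + (x + z)*(x + 3*z)) - (x - 5)*(x + 2*z)^2*(x*(x + z) + x*(x + 3*z) + (x + z)*(x + 3*z)))/((x - 5)^3*(x + 2*z)^3)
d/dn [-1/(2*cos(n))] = -sin(n)/(2*cos(n)^2)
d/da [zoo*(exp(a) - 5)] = zoo*exp(a)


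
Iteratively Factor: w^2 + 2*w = (w + 2)*(w)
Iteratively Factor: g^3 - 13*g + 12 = (g - 3)*(g^2 + 3*g - 4) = (g - 3)*(g - 1)*(g + 4)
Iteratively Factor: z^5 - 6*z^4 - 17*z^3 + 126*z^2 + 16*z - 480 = (z - 3)*(z^4 - 3*z^3 - 26*z^2 + 48*z + 160) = (z - 4)*(z - 3)*(z^3 + z^2 - 22*z - 40) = (z - 4)*(z - 3)*(z + 4)*(z^2 - 3*z - 10) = (z - 5)*(z - 4)*(z - 3)*(z + 4)*(z + 2)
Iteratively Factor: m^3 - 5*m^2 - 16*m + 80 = (m - 4)*(m^2 - m - 20) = (m - 4)*(m + 4)*(m - 5)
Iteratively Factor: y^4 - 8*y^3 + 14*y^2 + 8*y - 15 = (y - 5)*(y^3 - 3*y^2 - y + 3) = (y - 5)*(y + 1)*(y^2 - 4*y + 3) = (y - 5)*(y - 1)*(y + 1)*(y - 3)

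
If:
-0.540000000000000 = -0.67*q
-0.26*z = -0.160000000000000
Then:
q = 0.81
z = 0.62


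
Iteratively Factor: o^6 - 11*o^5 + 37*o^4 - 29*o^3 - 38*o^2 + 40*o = (o - 2)*(o^5 - 9*o^4 + 19*o^3 + 9*o^2 - 20*o) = o*(o - 2)*(o^4 - 9*o^3 + 19*o^2 + 9*o - 20) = o*(o - 2)*(o + 1)*(o^3 - 10*o^2 + 29*o - 20) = o*(o - 4)*(o - 2)*(o + 1)*(o^2 - 6*o + 5) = o*(o - 5)*(o - 4)*(o - 2)*(o + 1)*(o - 1)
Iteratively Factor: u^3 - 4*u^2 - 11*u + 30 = (u - 2)*(u^2 - 2*u - 15) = (u - 2)*(u + 3)*(u - 5)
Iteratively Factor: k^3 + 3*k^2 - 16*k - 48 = (k - 4)*(k^2 + 7*k + 12) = (k - 4)*(k + 3)*(k + 4)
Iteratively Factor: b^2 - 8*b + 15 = (b - 5)*(b - 3)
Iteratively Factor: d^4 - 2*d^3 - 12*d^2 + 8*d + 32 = (d - 2)*(d^3 - 12*d - 16) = (d - 4)*(d - 2)*(d^2 + 4*d + 4) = (d - 4)*(d - 2)*(d + 2)*(d + 2)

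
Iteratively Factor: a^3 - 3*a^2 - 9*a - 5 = (a - 5)*(a^2 + 2*a + 1) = (a - 5)*(a + 1)*(a + 1)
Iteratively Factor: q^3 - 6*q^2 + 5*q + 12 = (q - 4)*(q^2 - 2*q - 3) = (q - 4)*(q - 3)*(q + 1)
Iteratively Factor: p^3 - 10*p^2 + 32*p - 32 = (p - 4)*(p^2 - 6*p + 8) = (p - 4)*(p - 2)*(p - 4)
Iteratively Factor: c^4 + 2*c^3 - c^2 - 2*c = (c + 2)*(c^3 - c) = c*(c + 2)*(c^2 - 1) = c*(c - 1)*(c + 2)*(c + 1)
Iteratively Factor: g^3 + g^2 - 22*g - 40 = (g - 5)*(g^2 + 6*g + 8) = (g - 5)*(g + 4)*(g + 2)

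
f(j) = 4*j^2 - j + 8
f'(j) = 8*j - 1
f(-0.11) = 8.16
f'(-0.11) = -1.88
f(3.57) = 55.41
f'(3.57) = 27.56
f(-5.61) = 139.50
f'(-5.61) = -45.88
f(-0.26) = 8.53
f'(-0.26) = -3.08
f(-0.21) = 8.39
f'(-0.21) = -2.68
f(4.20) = 74.36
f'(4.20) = 32.60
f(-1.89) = 24.18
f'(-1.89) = -16.12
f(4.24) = 75.67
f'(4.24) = 32.92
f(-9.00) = 341.00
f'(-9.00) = -73.00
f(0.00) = 8.00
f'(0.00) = -1.00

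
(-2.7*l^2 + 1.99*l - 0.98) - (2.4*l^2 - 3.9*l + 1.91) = -5.1*l^2 + 5.89*l - 2.89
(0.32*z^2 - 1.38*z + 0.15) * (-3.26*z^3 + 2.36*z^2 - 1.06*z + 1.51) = -1.0432*z^5 + 5.254*z^4 - 4.085*z^3 + 2.3*z^2 - 2.2428*z + 0.2265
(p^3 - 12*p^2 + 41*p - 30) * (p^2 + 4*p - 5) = p^5 - 8*p^4 - 12*p^3 + 194*p^2 - 325*p + 150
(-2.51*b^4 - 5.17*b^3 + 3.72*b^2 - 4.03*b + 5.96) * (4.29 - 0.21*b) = 0.5271*b^5 - 9.6822*b^4 - 22.9605*b^3 + 16.8051*b^2 - 18.5403*b + 25.5684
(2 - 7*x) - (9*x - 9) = 11 - 16*x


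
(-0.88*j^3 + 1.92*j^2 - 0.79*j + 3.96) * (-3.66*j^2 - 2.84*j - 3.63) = 3.2208*j^5 - 4.528*j^4 + 0.633*j^3 - 19.2196*j^2 - 8.3787*j - 14.3748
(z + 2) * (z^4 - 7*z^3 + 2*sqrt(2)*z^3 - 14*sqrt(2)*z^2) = z^5 - 5*z^4 + 2*sqrt(2)*z^4 - 10*sqrt(2)*z^3 - 14*z^3 - 28*sqrt(2)*z^2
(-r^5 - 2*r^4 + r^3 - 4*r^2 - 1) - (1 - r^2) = -r^5 - 2*r^4 + r^3 - 3*r^2 - 2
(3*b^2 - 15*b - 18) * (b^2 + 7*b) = 3*b^4 + 6*b^3 - 123*b^2 - 126*b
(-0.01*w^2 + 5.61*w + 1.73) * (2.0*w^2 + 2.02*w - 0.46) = -0.02*w^4 + 11.1998*w^3 + 14.7968*w^2 + 0.914*w - 0.7958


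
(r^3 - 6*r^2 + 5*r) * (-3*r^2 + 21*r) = -3*r^5 + 39*r^4 - 141*r^3 + 105*r^2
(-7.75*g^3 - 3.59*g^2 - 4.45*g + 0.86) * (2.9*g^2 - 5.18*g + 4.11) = -22.475*g^5 + 29.734*g^4 - 26.1613*g^3 + 10.7901*g^2 - 22.7443*g + 3.5346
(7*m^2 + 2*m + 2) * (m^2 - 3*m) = 7*m^4 - 19*m^3 - 4*m^2 - 6*m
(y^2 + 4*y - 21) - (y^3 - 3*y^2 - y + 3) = -y^3 + 4*y^2 + 5*y - 24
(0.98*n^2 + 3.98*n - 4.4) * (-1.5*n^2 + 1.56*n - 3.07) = -1.47*n^4 - 4.4412*n^3 + 9.8002*n^2 - 19.0826*n + 13.508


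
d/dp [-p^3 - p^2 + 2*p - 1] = -3*p^2 - 2*p + 2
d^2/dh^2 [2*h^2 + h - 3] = 4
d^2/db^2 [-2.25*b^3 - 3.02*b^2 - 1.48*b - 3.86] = -13.5*b - 6.04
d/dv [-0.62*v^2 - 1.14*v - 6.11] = -1.24*v - 1.14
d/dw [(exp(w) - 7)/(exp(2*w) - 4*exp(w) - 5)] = (-2*(exp(w) - 7)*(exp(w) - 2) + exp(2*w) - 4*exp(w) - 5)*exp(w)/(-exp(2*w) + 4*exp(w) + 5)^2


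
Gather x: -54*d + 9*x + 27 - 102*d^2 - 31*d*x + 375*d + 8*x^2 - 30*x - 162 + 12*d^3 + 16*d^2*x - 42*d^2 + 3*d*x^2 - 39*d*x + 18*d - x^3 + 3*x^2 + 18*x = 12*d^3 - 144*d^2 + 339*d - x^3 + x^2*(3*d + 11) + x*(16*d^2 - 70*d - 3) - 135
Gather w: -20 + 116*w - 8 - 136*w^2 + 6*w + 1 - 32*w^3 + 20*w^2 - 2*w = -32*w^3 - 116*w^2 + 120*w - 27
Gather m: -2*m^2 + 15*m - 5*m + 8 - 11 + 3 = -2*m^2 + 10*m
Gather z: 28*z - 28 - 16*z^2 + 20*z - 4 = -16*z^2 + 48*z - 32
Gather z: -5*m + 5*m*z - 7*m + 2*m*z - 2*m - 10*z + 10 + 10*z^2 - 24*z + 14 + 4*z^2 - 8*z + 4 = -14*m + 14*z^2 + z*(7*m - 42) + 28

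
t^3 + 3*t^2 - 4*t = t*(t - 1)*(t + 4)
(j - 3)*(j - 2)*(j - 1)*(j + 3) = j^4 - 3*j^3 - 7*j^2 + 27*j - 18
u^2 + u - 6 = (u - 2)*(u + 3)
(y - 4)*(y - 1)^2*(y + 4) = y^4 - 2*y^3 - 15*y^2 + 32*y - 16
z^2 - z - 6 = (z - 3)*(z + 2)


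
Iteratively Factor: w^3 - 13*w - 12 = (w + 3)*(w^2 - 3*w - 4) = (w + 1)*(w + 3)*(w - 4)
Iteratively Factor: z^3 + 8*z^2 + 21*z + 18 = (z + 2)*(z^2 + 6*z + 9) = (z + 2)*(z + 3)*(z + 3)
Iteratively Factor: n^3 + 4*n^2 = (n + 4)*(n^2) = n*(n + 4)*(n)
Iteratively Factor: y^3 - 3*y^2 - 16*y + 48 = (y + 4)*(y^2 - 7*y + 12) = (y - 4)*(y + 4)*(y - 3)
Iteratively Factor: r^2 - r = (r)*(r - 1)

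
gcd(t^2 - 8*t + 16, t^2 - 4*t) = t - 4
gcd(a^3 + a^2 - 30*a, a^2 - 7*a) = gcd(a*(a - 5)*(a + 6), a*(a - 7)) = a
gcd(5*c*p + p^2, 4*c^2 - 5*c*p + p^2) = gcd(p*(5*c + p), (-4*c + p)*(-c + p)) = 1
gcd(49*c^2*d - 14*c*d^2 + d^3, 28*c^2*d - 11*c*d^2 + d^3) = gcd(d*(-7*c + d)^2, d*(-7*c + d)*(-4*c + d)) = 7*c*d - d^2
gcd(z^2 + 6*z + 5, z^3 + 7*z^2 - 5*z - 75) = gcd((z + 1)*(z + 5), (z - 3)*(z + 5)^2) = z + 5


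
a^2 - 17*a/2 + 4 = (a - 8)*(a - 1/2)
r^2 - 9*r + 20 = (r - 5)*(r - 4)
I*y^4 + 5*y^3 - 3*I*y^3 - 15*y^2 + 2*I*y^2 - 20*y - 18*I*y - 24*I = (y - 4)*(y - 6*I)*(y + I)*(I*y + I)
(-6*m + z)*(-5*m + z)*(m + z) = 30*m^3 + 19*m^2*z - 10*m*z^2 + z^3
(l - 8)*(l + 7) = l^2 - l - 56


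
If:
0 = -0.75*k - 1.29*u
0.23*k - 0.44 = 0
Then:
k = 1.91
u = -1.11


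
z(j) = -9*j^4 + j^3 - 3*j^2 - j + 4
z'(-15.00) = 122264.00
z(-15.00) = -459656.00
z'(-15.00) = 122264.00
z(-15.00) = -459656.00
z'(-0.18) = 0.39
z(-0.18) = 4.07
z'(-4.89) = 4309.56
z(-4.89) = -5325.87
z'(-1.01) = 45.21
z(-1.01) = -8.45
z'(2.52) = -573.18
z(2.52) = -364.52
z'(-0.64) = 13.51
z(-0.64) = 1.64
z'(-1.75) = 211.62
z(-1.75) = -93.21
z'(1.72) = -185.63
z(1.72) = -80.28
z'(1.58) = -144.99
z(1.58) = -57.21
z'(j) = -36*j^3 + 3*j^2 - 6*j - 1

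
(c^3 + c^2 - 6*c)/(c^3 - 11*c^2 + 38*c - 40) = c*(c + 3)/(c^2 - 9*c + 20)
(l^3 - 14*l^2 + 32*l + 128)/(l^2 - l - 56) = (l^2 - 6*l - 16)/(l + 7)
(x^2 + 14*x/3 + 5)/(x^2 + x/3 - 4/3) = (3*x^2 + 14*x + 15)/(3*x^2 + x - 4)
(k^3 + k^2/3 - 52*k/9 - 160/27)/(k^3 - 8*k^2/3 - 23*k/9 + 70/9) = (9*k^2 - 12*k - 32)/(3*(3*k^2 - 13*k + 14))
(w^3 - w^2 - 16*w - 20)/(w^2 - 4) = (w^2 - 3*w - 10)/(w - 2)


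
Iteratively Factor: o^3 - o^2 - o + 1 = (o - 1)*(o^2 - 1) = (o - 1)^2*(o + 1)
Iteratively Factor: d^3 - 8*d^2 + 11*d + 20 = (d - 5)*(d^2 - 3*d - 4) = (d - 5)*(d - 4)*(d + 1)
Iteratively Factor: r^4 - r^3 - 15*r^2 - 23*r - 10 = (r + 2)*(r^3 - 3*r^2 - 9*r - 5) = (r + 1)*(r + 2)*(r^2 - 4*r - 5) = (r - 5)*(r + 1)*(r + 2)*(r + 1)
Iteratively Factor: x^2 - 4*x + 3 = (x - 3)*(x - 1)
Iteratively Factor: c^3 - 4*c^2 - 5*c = (c + 1)*(c^2 - 5*c) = c*(c + 1)*(c - 5)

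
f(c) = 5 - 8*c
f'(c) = -8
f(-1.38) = 16.04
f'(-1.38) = -8.00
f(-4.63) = 42.04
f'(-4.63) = -8.00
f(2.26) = -13.08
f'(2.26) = -8.00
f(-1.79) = 19.32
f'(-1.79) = -8.00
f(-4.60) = 41.80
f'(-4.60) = -8.00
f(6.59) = -47.72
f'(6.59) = -8.00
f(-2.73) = 26.84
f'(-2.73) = -8.00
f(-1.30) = 15.40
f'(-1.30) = -8.00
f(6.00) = -43.00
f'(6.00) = -8.00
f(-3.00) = 29.00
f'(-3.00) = -8.00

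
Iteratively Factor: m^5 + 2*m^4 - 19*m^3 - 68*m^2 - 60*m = (m + 3)*(m^4 - m^3 - 16*m^2 - 20*m) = (m + 2)*(m + 3)*(m^3 - 3*m^2 - 10*m) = (m - 5)*(m + 2)*(m + 3)*(m^2 + 2*m) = (m - 5)*(m + 2)^2*(m + 3)*(m)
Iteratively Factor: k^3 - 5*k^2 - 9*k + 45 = (k - 5)*(k^2 - 9) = (k - 5)*(k + 3)*(k - 3)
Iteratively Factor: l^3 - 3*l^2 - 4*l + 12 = (l - 3)*(l^2 - 4) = (l - 3)*(l - 2)*(l + 2)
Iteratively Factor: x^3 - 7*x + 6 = (x + 3)*(x^2 - 3*x + 2) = (x - 1)*(x + 3)*(x - 2)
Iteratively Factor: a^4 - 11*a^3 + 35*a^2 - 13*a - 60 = (a - 4)*(a^3 - 7*a^2 + 7*a + 15) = (a - 4)*(a - 3)*(a^2 - 4*a - 5) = (a - 5)*(a - 4)*(a - 3)*(a + 1)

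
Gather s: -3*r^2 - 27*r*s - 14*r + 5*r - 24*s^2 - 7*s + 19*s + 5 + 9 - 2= -3*r^2 - 9*r - 24*s^2 + s*(12 - 27*r) + 12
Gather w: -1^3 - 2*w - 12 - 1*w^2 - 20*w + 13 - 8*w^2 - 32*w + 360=-9*w^2 - 54*w + 360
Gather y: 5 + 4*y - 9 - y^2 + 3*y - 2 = -y^2 + 7*y - 6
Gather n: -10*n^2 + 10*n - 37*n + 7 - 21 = -10*n^2 - 27*n - 14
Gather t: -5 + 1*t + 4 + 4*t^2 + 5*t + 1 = 4*t^2 + 6*t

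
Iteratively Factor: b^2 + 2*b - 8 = (b + 4)*(b - 2)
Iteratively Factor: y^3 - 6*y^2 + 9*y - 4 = (y - 1)*(y^2 - 5*y + 4) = (y - 1)^2*(y - 4)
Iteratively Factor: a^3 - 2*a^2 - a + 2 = (a + 1)*(a^2 - 3*a + 2) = (a - 2)*(a + 1)*(a - 1)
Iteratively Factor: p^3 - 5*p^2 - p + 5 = (p - 5)*(p^2 - 1) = (p - 5)*(p + 1)*(p - 1)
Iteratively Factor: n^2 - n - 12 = (n + 3)*(n - 4)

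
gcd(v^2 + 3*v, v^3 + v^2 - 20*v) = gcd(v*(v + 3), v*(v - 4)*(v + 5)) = v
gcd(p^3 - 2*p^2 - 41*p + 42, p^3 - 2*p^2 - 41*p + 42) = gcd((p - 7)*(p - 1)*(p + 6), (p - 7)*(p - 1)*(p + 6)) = p^3 - 2*p^2 - 41*p + 42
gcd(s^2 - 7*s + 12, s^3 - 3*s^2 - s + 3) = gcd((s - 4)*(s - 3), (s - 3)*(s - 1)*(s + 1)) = s - 3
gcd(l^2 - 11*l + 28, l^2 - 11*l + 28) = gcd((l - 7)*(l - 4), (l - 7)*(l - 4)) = l^2 - 11*l + 28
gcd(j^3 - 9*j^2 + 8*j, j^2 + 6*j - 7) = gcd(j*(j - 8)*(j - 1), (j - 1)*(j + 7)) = j - 1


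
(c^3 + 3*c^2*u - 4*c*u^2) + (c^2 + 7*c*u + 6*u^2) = c^3 + 3*c^2*u + c^2 - 4*c*u^2 + 7*c*u + 6*u^2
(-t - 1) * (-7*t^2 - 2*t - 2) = 7*t^3 + 9*t^2 + 4*t + 2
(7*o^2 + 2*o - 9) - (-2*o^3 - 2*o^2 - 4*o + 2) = 2*o^3 + 9*o^2 + 6*o - 11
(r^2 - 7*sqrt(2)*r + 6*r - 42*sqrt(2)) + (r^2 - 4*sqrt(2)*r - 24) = 2*r^2 - 11*sqrt(2)*r + 6*r - 42*sqrt(2) - 24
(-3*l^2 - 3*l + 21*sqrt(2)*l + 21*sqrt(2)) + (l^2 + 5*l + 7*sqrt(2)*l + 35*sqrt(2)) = -2*l^2 + 2*l + 28*sqrt(2)*l + 56*sqrt(2)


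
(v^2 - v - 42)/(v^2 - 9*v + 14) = (v + 6)/(v - 2)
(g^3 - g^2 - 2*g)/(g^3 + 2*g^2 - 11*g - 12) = g*(g - 2)/(g^2 + g - 12)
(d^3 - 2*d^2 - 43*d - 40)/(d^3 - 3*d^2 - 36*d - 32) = (d + 5)/(d + 4)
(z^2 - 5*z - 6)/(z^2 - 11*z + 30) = (z + 1)/(z - 5)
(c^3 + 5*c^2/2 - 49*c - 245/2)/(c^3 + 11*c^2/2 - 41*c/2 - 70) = (c - 7)/(c - 4)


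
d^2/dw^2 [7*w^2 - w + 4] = 14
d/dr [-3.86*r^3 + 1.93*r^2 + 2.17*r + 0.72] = -11.58*r^2 + 3.86*r + 2.17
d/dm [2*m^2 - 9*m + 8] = 4*m - 9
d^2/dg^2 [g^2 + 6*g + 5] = 2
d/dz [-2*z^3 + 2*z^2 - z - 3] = -6*z^2 + 4*z - 1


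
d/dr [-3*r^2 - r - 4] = -6*r - 1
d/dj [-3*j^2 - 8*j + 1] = -6*j - 8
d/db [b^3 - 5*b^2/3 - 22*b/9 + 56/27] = 3*b^2 - 10*b/3 - 22/9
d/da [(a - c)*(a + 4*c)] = 2*a + 3*c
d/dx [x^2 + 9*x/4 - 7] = 2*x + 9/4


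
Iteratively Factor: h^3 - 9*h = (h)*(h^2 - 9) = h*(h - 3)*(h + 3)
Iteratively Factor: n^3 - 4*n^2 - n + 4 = (n + 1)*(n^2 - 5*n + 4) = (n - 4)*(n + 1)*(n - 1)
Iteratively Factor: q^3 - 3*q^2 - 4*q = (q - 4)*(q^2 + q) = q*(q - 4)*(q + 1)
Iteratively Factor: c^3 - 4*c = (c - 2)*(c^2 + 2*c) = (c - 2)*(c + 2)*(c)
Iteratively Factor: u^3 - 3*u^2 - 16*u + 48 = (u + 4)*(u^2 - 7*u + 12) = (u - 4)*(u + 4)*(u - 3)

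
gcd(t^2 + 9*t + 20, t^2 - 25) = t + 5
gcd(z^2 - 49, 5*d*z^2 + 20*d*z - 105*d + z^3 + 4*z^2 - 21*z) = z + 7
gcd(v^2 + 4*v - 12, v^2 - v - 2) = v - 2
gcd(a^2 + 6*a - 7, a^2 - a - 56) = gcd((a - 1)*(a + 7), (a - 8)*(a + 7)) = a + 7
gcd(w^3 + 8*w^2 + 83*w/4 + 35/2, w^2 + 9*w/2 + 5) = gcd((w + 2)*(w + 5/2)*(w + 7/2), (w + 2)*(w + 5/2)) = w^2 + 9*w/2 + 5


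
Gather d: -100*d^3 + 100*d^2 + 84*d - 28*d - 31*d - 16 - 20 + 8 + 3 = -100*d^3 + 100*d^2 + 25*d - 25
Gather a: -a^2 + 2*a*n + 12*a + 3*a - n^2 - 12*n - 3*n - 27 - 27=-a^2 + a*(2*n + 15) - n^2 - 15*n - 54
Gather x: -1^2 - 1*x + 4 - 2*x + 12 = 15 - 3*x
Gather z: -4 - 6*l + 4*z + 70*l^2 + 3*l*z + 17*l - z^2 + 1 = 70*l^2 + 11*l - z^2 + z*(3*l + 4) - 3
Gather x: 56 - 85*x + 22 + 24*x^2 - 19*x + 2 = 24*x^2 - 104*x + 80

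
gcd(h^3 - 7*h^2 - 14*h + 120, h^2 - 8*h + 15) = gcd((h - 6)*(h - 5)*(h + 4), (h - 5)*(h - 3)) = h - 5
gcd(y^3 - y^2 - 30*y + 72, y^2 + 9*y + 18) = y + 6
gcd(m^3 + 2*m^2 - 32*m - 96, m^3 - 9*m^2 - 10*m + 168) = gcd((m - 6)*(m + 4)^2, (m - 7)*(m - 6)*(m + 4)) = m^2 - 2*m - 24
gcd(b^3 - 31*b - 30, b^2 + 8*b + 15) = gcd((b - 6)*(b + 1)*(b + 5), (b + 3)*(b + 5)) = b + 5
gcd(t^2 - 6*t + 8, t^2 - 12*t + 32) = t - 4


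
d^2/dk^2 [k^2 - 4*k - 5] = 2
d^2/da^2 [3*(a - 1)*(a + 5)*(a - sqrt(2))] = 18*a - 6*sqrt(2) + 24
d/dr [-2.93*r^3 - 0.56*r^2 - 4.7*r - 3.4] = -8.79*r^2 - 1.12*r - 4.7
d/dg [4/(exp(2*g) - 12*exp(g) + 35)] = 8*(6 - exp(g))*exp(g)/(exp(2*g) - 12*exp(g) + 35)^2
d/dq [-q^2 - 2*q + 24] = -2*q - 2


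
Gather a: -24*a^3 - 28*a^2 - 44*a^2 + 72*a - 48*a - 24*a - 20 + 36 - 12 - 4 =-24*a^3 - 72*a^2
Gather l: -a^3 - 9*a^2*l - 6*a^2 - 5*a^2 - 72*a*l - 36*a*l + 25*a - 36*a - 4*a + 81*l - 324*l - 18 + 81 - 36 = -a^3 - 11*a^2 - 15*a + l*(-9*a^2 - 108*a - 243) + 27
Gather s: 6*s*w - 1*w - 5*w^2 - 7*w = 6*s*w - 5*w^2 - 8*w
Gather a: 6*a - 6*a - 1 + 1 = 0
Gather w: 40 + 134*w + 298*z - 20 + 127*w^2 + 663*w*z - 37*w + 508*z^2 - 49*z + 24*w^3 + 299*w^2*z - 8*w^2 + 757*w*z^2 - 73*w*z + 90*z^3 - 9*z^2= 24*w^3 + w^2*(299*z + 119) + w*(757*z^2 + 590*z + 97) + 90*z^3 + 499*z^2 + 249*z + 20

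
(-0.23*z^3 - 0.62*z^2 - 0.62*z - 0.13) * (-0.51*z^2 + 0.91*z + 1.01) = 0.1173*z^5 + 0.1069*z^4 - 0.4803*z^3 - 1.1241*z^2 - 0.7445*z - 0.1313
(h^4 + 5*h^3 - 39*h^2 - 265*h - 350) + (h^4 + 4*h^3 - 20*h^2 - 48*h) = 2*h^4 + 9*h^3 - 59*h^2 - 313*h - 350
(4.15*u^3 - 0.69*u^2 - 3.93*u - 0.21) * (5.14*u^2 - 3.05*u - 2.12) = 21.331*u^5 - 16.2041*u^4 - 26.8937*u^3 + 12.3699*u^2 + 8.9721*u + 0.4452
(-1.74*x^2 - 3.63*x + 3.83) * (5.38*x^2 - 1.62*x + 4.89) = -9.3612*x^4 - 16.7106*x^3 + 17.9774*x^2 - 23.9553*x + 18.7287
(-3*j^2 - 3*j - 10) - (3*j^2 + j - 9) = -6*j^2 - 4*j - 1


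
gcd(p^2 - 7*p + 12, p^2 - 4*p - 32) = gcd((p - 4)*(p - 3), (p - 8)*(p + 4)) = 1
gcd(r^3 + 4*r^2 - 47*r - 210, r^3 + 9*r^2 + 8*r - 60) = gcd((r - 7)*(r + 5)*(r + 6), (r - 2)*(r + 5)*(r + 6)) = r^2 + 11*r + 30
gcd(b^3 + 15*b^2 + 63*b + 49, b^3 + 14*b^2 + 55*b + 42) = b^2 + 8*b + 7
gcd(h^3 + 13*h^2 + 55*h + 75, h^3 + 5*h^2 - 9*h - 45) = h^2 + 8*h + 15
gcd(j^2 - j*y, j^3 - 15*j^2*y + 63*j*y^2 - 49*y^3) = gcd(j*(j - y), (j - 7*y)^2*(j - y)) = -j + y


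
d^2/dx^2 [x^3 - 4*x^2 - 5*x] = 6*x - 8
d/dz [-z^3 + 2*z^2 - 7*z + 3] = -3*z^2 + 4*z - 7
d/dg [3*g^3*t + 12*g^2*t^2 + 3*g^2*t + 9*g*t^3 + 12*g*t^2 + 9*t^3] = 3*t*(3*g^2 + 8*g*t + 2*g + 3*t^2 + 4*t)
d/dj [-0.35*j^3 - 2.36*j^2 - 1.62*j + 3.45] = -1.05*j^2 - 4.72*j - 1.62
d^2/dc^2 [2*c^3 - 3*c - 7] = 12*c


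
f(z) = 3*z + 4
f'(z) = 3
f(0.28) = 4.84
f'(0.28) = 3.00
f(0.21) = 4.63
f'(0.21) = 3.00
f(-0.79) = 1.63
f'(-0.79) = 3.00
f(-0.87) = 1.39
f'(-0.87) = 3.00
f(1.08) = 7.24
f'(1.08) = 3.00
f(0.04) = 4.12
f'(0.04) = 3.00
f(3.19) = 13.57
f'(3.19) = 3.00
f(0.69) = 6.07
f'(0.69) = 3.00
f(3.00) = 13.00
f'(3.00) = 3.00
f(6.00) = 22.00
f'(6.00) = 3.00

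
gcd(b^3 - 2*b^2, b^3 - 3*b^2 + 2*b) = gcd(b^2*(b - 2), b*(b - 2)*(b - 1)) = b^2 - 2*b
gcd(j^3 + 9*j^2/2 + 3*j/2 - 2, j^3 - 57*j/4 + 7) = j^2 + 7*j/2 - 2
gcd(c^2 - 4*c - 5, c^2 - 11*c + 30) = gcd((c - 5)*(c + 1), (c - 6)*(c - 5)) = c - 5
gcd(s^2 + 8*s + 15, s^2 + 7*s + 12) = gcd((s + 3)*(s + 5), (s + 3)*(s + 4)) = s + 3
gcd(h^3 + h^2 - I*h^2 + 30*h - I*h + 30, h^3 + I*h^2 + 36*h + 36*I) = h - 6*I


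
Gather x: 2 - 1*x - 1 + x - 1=0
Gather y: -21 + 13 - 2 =-10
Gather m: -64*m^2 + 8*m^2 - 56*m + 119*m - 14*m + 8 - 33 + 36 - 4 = -56*m^2 + 49*m + 7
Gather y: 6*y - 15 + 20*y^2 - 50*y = 20*y^2 - 44*y - 15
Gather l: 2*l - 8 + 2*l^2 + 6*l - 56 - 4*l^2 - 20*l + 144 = -2*l^2 - 12*l + 80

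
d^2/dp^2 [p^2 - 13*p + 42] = 2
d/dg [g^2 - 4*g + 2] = 2*g - 4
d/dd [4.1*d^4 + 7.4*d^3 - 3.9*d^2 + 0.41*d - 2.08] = 16.4*d^3 + 22.2*d^2 - 7.8*d + 0.41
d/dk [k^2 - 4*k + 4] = 2*k - 4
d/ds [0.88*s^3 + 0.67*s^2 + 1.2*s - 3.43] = 2.64*s^2 + 1.34*s + 1.2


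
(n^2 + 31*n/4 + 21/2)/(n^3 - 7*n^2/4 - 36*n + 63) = (4*n + 7)/(4*n^2 - 31*n + 42)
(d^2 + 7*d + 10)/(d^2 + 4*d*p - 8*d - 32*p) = (d^2 + 7*d + 10)/(d^2 + 4*d*p - 8*d - 32*p)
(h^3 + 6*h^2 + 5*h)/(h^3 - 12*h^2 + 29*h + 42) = h*(h + 5)/(h^2 - 13*h + 42)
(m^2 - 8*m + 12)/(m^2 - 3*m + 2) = (m - 6)/(m - 1)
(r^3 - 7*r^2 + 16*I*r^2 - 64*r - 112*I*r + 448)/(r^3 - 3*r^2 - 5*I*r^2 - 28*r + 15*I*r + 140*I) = (r^2 + 16*I*r - 64)/(r^2 + r*(4 - 5*I) - 20*I)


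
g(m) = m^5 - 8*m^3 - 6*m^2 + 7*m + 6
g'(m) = 5*m^4 - 24*m^2 - 12*m + 7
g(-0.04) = 5.71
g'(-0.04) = 7.44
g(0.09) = 6.58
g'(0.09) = 5.73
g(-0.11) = 5.17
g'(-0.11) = 8.03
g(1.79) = -28.20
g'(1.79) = -40.05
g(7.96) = 27603.63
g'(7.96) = 18464.26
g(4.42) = 915.90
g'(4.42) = 1393.44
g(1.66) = -22.90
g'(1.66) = -41.09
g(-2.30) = -8.87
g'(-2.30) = 47.56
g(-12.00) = -235950.00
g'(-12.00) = 100375.00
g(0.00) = 6.00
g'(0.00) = 7.00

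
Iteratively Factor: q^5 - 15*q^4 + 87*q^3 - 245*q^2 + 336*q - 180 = (q - 3)*(q^4 - 12*q^3 + 51*q^2 - 92*q + 60) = (q - 3)*(q - 2)*(q^3 - 10*q^2 + 31*q - 30) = (q - 3)*(q - 2)^2*(q^2 - 8*q + 15) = (q - 5)*(q - 3)*(q - 2)^2*(q - 3)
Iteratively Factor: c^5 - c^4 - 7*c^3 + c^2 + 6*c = (c + 1)*(c^4 - 2*c^3 - 5*c^2 + 6*c) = (c - 3)*(c + 1)*(c^3 + c^2 - 2*c) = c*(c - 3)*(c + 1)*(c^2 + c - 2) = c*(c - 3)*(c - 1)*(c + 1)*(c + 2)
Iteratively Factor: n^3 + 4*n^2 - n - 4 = (n + 1)*(n^2 + 3*n - 4) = (n - 1)*(n + 1)*(n + 4)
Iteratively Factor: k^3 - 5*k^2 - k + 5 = (k + 1)*(k^2 - 6*k + 5) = (k - 5)*(k + 1)*(k - 1)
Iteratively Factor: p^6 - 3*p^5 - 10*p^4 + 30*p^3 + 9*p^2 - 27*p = (p + 1)*(p^5 - 4*p^4 - 6*p^3 + 36*p^2 - 27*p) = (p - 1)*(p + 1)*(p^4 - 3*p^3 - 9*p^2 + 27*p) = (p - 3)*(p - 1)*(p + 1)*(p^3 - 9*p) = (p - 3)^2*(p - 1)*(p + 1)*(p^2 + 3*p) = p*(p - 3)^2*(p - 1)*(p + 1)*(p + 3)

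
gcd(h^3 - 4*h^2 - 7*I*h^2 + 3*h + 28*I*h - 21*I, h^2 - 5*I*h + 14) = h - 7*I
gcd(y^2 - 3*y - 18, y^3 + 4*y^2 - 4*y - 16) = 1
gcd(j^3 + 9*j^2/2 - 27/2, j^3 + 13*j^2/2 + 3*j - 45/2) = j^2 + 3*j/2 - 9/2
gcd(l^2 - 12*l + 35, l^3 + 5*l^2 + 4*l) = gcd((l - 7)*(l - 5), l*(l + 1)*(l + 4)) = 1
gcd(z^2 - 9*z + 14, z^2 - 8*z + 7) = z - 7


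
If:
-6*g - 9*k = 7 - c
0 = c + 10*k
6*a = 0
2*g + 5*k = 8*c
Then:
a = 0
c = -35/118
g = -595/472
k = 7/236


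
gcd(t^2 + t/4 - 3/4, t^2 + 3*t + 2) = t + 1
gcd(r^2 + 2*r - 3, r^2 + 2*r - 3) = r^2 + 2*r - 3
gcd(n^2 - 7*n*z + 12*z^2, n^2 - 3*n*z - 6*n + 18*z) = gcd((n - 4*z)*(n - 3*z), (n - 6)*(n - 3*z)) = -n + 3*z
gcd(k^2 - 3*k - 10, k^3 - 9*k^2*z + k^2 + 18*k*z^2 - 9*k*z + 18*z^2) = 1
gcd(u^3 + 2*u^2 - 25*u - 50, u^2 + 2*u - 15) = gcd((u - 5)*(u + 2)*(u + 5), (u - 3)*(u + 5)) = u + 5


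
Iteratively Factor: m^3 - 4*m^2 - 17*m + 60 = (m - 3)*(m^2 - m - 20) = (m - 5)*(m - 3)*(m + 4)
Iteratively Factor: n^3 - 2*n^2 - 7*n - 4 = (n + 1)*(n^2 - 3*n - 4) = (n - 4)*(n + 1)*(n + 1)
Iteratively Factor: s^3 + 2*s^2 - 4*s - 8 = (s + 2)*(s^2 - 4) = (s - 2)*(s + 2)*(s + 2)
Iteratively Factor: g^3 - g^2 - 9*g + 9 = (g + 3)*(g^2 - 4*g + 3) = (g - 1)*(g + 3)*(g - 3)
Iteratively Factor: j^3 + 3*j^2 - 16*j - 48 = (j + 4)*(j^2 - j - 12) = (j + 3)*(j + 4)*(j - 4)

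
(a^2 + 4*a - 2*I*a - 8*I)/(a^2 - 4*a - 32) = (a - 2*I)/(a - 8)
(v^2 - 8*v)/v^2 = (v - 8)/v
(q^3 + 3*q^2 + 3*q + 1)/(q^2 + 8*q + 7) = (q^2 + 2*q + 1)/(q + 7)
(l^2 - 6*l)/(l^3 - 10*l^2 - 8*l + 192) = l/(l^2 - 4*l - 32)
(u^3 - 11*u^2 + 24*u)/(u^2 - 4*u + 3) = u*(u - 8)/(u - 1)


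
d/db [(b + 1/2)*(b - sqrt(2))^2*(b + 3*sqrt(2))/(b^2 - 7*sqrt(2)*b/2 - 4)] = (4*b^5 - 19*sqrt(2)*b^4 + b^4 - 60*b^3 - 7*sqrt(2)*b^3 - 9*b^2 + 34*sqrt(2)*b^2 - 20*sqrt(2)*b + 160*b - 48*sqrt(2) + 82)/(2*b^4 - 14*sqrt(2)*b^3 + 33*b^2 + 56*sqrt(2)*b + 32)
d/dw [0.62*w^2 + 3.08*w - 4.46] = 1.24*w + 3.08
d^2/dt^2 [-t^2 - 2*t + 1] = -2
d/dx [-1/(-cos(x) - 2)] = sin(x)/(cos(x) + 2)^2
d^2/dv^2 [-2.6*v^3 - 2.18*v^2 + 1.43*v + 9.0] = -15.6*v - 4.36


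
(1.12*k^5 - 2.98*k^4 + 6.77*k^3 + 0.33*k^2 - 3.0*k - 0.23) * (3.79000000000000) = 4.2448*k^5 - 11.2942*k^4 + 25.6583*k^3 + 1.2507*k^2 - 11.37*k - 0.8717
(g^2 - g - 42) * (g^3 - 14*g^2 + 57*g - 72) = g^5 - 15*g^4 + 29*g^3 + 459*g^2 - 2322*g + 3024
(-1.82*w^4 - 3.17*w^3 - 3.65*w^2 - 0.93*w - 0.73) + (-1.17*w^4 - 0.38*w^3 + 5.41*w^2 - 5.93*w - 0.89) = -2.99*w^4 - 3.55*w^3 + 1.76*w^2 - 6.86*w - 1.62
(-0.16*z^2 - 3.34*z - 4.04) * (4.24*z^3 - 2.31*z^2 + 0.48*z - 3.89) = -0.6784*z^5 - 13.792*z^4 - 9.491*z^3 + 8.3516*z^2 + 11.0534*z + 15.7156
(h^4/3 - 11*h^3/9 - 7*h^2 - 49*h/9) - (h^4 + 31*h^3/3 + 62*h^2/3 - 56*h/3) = -2*h^4/3 - 104*h^3/9 - 83*h^2/3 + 119*h/9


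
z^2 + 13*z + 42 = (z + 6)*(z + 7)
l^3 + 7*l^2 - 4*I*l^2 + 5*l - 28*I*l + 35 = (l + 7)*(l - 5*I)*(l + I)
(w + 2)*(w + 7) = w^2 + 9*w + 14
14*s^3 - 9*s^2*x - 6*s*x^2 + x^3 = (-7*s + x)*(-s + x)*(2*s + x)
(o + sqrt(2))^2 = o^2 + 2*sqrt(2)*o + 2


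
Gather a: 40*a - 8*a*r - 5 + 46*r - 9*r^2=a*(40 - 8*r) - 9*r^2 + 46*r - 5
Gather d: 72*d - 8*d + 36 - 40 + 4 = 64*d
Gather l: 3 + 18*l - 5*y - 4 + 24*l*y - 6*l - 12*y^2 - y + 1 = l*(24*y + 12) - 12*y^2 - 6*y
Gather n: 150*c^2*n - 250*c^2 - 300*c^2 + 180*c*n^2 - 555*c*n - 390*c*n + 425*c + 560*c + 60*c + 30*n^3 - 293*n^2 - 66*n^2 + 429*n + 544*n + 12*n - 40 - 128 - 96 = -550*c^2 + 1045*c + 30*n^3 + n^2*(180*c - 359) + n*(150*c^2 - 945*c + 985) - 264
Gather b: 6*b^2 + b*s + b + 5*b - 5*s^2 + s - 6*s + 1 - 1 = 6*b^2 + b*(s + 6) - 5*s^2 - 5*s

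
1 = 1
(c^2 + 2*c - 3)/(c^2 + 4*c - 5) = (c + 3)/(c + 5)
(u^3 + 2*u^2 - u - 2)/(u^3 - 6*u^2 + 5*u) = (u^2 + 3*u + 2)/(u*(u - 5))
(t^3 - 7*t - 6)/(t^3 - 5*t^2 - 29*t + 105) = (t^2 + 3*t + 2)/(t^2 - 2*t - 35)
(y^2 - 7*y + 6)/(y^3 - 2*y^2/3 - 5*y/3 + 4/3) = 3*(y - 6)/(3*y^2 + y - 4)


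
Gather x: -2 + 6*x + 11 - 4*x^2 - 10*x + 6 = -4*x^2 - 4*x + 15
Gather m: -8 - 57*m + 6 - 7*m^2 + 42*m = -7*m^2 - 15*m - 2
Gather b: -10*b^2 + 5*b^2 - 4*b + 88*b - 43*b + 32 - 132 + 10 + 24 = -5*b^2 + 41*b - 66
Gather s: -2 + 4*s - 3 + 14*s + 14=18*s + 9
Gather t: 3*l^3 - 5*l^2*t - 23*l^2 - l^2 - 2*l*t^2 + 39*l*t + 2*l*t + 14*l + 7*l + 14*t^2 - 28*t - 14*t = 3*l^3 - 24*l^2 + 21*l + t^2*(14 - 2*l) + t*(-5*l^2 + 41*l - 42)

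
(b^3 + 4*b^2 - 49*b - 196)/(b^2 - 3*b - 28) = b + 7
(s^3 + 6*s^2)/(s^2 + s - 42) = s^2*(s + 6)/(s^2 + s - 42)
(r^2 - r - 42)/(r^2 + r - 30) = (r - 7)/(r - 5)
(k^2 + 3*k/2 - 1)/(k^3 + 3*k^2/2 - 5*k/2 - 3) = (2*k - 1)/(2*k^2 - k - 3)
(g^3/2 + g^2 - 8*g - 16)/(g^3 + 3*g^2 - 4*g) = (g^2/2 - g - 4)/(g*(g - 1))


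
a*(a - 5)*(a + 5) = a^3 - 25*a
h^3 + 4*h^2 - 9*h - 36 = (h - 3)*(h + 3)*(h + 4)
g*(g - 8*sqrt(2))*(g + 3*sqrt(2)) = g^3 - 5*sqrt(2)*g^2 - 48*g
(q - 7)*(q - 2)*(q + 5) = q^3 - 4*q^2 - 31*q + 70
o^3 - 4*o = o*(o - 2)*(o + 2)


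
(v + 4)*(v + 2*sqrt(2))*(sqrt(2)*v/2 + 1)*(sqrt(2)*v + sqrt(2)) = v^4 + 3*sqrt(2)*v^3 + 5*v^3 + 8*v^2 + 15*sqrt(2)*v^2 + 12*sqrt(2)*v + 20*v + 16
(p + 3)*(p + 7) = p^2 + 10*p + 21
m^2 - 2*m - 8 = (m - 4)*(m + 2)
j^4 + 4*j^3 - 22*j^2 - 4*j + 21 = (j - 3)*(j - 1)*(j + 1)*(j + 7)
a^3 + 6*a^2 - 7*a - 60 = (a - 3)*(a + 4)*(a + 5)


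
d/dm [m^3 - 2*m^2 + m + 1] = 3*m^2 - 4*m + 1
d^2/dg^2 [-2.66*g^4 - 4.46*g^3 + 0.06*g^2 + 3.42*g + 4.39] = -31.92*g^2 - 26.76*g + 0.12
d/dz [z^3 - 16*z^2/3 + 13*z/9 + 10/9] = 3*z^2 - 32*z/3 + 13/9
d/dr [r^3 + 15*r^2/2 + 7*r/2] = 3*r^2 + 15*r + 7/2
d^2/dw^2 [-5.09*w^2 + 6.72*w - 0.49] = -10.1800000000000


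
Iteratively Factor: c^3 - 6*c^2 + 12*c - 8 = (c - 2)*(c^2 - 4*c + 4) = (c - 2)^2*(c - 2)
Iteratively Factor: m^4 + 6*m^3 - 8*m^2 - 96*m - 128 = (m + 4)*(m^3 + 2*m^2 - 16*m - 32) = (m + 4)^2*(m^2 - 2*m - 8) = (m + 2)*(m + 4)^2*(m - 4)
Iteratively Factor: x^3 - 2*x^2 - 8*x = (x + 2)*(x^2 - 4*x) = x*(x + 2)*(x - 4)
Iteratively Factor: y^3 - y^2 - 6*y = (y - 3)*(y^2 + 2*y) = y*(y - 3)*(y + 2)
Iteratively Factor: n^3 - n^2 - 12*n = (n + 3)*(n^2 - 4*n) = n*(n + 3)*(n - 4)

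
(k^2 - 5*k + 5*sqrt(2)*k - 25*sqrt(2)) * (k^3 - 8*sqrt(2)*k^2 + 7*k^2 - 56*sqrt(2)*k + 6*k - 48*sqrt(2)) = k^5 - 3*sqrt(2)*k^4 + 2*k^4 - 109*k^3 - 6*sqrt(2)*k^3 - 190*k^2 + 87*sqrt(2)*k^2 + 90*sqrt(2)*k + 2320*k + 2400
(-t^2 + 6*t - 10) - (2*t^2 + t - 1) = -3*t^2 + 5*t - 9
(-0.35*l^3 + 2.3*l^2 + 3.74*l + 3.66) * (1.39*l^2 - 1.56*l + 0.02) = -0.4865*l^5 + 3.743*l^4 + 1.6036*l^3 - 0.701000000000001*l^2 - 5.6348*l + 0.0732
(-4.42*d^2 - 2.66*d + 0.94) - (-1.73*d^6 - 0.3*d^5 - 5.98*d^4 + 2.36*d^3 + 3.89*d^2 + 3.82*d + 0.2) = 1.73*d^6 + 0.3*d^5 + 5.98*d^4 - 2.36*d^3 - 8.31*d^2 - 6.48*d + 0.74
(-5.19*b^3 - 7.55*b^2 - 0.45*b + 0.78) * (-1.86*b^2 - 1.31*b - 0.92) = 9.6534*b^5 + 20.8419*b^4 + 15.5023*b^3 + 6.0847*b^2 - 0.6078*b - 0.7176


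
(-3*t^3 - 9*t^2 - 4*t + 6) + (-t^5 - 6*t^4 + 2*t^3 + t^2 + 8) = -t^5 - 6*t^4 - t^3 - 8*t^2 - 4*t + 14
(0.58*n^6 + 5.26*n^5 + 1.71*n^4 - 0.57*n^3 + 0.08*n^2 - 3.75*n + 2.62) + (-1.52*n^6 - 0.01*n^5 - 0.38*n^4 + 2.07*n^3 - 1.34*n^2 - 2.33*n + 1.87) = -0.94*n^6 + 5.25*n^5 + 1.33*n^4 + 1.5*n^3 - 1.26*n^2 - 6.08*n + 4.49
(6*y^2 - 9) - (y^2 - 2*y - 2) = 5*y^2 + 2*y - 7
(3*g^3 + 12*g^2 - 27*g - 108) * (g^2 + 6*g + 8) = 3*g^5 + 30*g^4 + 69*g^3 - 174*g^2 - 864*g - 864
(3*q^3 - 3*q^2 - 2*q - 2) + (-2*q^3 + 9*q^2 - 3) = q^3 + 6*q^2 - 2*q - 5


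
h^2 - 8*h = h*(h - 8)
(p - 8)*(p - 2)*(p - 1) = p^3 - 11*p^2 + 26*p - 16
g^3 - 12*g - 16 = (g - 4)*(g + 2)^2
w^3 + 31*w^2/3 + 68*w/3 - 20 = (w - 2/3)*(w + 5)*(w + 6)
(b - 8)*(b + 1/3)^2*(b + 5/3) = b^4 - 17*b^3/3 - 157*b^2/9 - 259*b/27 - 40/27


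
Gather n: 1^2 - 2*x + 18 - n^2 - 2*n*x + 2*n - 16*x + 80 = -n^2 + n*(2 - 2*x) - 18*x + 99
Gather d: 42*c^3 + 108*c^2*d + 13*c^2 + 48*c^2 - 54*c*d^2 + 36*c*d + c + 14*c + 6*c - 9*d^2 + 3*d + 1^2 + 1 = 42*c^3 + 61*c^2 + 21*c + d^2*(-54*c - 9) + d*(108*c^2 + 36*c + 3) + 2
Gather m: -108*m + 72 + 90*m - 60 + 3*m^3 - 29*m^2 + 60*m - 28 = 3*m^3 - 29*m^2 + 42*m - 16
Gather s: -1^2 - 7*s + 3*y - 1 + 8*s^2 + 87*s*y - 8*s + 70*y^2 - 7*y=8*s^2 + s*(87*y - 15) + 70*y^2 - 4*y - 2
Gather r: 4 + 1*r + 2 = r + 6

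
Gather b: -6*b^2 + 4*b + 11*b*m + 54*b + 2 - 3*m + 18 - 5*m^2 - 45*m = -6*b^2 + b*(11*m + 58) - 5*m^2 - 48*m + 20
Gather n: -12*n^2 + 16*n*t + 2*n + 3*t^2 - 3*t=-12*n^2 + n*(16*t + 2) + 3*t^2 - 3*t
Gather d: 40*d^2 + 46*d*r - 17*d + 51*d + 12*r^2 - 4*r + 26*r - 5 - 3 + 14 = 40*d^2 + d*(46*r + 34) + 12*r^2 + 22*r + 6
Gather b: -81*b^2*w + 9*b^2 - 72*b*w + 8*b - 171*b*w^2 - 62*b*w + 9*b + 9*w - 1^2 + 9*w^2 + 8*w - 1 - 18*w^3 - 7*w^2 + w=b^2*(9 - 81*w) + b*(-171*w^2 - 134*w + 17) - 18*w^3 + 2*w^2 + 18*w - 2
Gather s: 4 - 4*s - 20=-4*s - 16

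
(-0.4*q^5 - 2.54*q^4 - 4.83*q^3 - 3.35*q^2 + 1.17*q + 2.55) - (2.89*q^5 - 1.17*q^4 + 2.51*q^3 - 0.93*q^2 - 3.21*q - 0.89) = -3.29*q^5 - 1.37*q^4 - 7.34*q^3 - 2.42*q^2 + 4.38*q + 3.44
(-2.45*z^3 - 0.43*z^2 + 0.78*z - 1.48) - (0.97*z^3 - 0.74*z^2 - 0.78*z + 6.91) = -3.42*z^3 + 0.31*z^2 + 1.56*z - 8.39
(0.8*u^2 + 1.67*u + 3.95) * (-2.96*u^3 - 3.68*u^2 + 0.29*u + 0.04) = -2.368*u^5 - 7.8872*u^4 - 17.6056*u^3 - 14.0197*u^2 + 1.2123*u + 0.158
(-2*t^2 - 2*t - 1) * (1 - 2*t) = 4*t^3 + 2*t^2 - 1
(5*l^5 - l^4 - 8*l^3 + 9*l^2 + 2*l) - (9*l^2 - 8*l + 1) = 5*l^5 - l^4 - 8*l^3 + 10*l - 1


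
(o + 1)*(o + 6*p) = o^2 + 6*o*p + o + 6*p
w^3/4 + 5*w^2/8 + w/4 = w*(w/4 + 1/2)*(w + 1/2)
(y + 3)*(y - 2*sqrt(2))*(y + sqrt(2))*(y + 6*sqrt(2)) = y^4 + 3*y^3 + 5*sqrt(2)*y^3 - 16*y^2 + 15*sqrt(2)*y^2 - 48*y - 24*sqrt(2)*y - 72*sqrt(2)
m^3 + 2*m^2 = m^2*(m + 2)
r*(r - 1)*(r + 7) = r^3 + 6*r^2 - 7*r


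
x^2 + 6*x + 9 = (x + 3)^2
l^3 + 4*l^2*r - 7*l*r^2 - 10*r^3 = (l - 2*r)*(l + r)*(l + 5*r)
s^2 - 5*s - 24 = (s - 8)*(s + 3)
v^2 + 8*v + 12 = (v + 2)*(v + 6)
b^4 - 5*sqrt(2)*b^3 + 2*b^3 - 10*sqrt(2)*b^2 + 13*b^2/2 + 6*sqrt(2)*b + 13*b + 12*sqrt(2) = (b + 2)*(b - 4*sqrt(2))*(b - 3*sqrt(2)/2)*(b + sqrt(2)/2)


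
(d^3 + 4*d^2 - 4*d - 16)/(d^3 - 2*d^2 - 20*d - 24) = (d^2 + 2*d - 8)/(d^2 - 4*d - 12)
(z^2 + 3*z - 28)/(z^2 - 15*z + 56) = (z^2 + 3*z - 28)/(z^2 - 15*z + 56)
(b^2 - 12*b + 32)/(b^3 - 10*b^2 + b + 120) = (b - 4)/(b^2 - 2*b - 15)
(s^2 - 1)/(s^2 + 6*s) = (s^2 - 1)/(s*(s + 6))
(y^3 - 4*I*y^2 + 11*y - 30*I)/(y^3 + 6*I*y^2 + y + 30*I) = (y - 5*I)/(y + 5*I)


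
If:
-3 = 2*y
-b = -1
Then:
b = 1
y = -3/2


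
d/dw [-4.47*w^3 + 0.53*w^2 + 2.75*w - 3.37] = -13.41*w^2 + 1.06*w + 2.75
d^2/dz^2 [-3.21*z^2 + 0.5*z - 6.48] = -6.42000000000000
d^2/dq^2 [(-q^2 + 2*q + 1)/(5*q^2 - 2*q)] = 2*(40*q^3 + 75*q^2 - 30*q + 4)/(q^3*(125*q^3 - 150*q^2 + 60*q - 8))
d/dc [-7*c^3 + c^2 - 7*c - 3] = -21*c^2 + 2*c - 7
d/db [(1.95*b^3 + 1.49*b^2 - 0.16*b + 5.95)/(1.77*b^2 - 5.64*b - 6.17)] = (3.4515*b^4 - 21.996*b^3 - 44.2149*b^2 - 39.4496*b + 34.5452)/(3.1329*b^4 - 19.9656*b^3 + 9.9678*b^2 + 69.5976*b + 38.0689)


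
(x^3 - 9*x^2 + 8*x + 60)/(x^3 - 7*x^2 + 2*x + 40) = (x - 6)/(x - 4)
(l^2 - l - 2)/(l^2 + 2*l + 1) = (l - 2)/(l + 1)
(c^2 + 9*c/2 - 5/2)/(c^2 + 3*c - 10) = (c - 1/2)/(c - 2)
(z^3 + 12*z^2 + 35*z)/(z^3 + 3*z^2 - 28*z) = (z + 5)/(z - 4)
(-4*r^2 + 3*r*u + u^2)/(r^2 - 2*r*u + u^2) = (-4*r - u)/(r - u)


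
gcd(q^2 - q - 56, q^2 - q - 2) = 1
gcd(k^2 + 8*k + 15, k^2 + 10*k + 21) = k + 3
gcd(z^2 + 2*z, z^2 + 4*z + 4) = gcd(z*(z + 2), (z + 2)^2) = z + 2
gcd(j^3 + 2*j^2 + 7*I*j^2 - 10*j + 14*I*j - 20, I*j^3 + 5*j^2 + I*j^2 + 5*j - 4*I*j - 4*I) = 1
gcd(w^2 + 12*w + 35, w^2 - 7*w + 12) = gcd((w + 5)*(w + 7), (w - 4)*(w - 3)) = 1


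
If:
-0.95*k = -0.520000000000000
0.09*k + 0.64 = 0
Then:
No Solution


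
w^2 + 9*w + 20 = (w + 4)*(w + 5)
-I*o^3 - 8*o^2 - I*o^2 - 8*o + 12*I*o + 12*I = (o - 6*I)*(o - 2*I)*(-I*o - I)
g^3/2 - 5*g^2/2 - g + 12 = (g/2 + 1)*(g - 4)*(g - 3)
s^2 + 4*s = s*(s + 4)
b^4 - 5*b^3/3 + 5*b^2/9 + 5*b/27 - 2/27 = (b - 1)*(b - 2/3)*(b - 1/3)*(b + 1/3)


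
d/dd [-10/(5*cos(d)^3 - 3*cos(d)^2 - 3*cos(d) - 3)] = 30*(-5*cos(d)^2 + 2*cos(d) + 1)*sin(d)/(-5*cos(d)^3 + 3*cos(d)^2 + 3*cos(d) + 3)^2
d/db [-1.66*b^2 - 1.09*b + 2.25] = -3.32*b - 1.09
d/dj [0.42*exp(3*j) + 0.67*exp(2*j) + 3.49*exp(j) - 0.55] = (1.26*exp(2*j) + 1.34*exp(j) + 3.49)*exp(j)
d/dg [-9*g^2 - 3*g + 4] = -18*g - 3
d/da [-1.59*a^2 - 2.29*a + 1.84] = -3.18*a - 2.29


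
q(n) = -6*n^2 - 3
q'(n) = -12*n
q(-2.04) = -27.97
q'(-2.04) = 24.48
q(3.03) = -58.09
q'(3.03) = -36.36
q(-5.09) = -158.45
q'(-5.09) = 61.08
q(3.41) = -72.77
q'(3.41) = -40.92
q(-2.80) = -50.04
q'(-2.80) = 33.60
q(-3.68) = -84.25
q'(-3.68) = 44.16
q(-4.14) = -105.84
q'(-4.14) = 49.68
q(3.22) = -65.21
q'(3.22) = -38.64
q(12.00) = -867.00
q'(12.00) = -144.00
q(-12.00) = -867.00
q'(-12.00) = 144.00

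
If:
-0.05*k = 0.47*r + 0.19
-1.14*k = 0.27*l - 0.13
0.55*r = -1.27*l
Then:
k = 0.07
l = 0.18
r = -0.41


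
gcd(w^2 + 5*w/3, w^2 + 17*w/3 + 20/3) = w + 5/3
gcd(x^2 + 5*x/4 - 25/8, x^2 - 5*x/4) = x - 5/4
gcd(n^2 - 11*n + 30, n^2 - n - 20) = n - 5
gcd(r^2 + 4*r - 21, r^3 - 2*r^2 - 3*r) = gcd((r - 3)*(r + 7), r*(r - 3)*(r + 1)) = r - 3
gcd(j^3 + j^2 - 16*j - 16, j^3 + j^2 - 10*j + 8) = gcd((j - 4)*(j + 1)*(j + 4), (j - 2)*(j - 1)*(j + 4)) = j + 4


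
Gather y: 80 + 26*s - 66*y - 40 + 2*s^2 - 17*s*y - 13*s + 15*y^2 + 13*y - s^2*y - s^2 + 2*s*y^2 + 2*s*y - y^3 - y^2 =s^2 + 13*s - y^3 + y^2*(2*s + 14) + y*(-s^2 - 15*s - 53) + 40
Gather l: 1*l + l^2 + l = l^2 + 2*l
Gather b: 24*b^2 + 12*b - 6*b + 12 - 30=24*b^2 + 6*b - 18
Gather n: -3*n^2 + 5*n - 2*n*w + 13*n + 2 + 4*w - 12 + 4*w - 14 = -3*n^2 + n*(18 - 2*w) + 8*w - 24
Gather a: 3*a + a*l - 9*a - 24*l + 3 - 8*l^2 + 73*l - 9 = a*(l - 6) - 8*l^2 + 49*l - 6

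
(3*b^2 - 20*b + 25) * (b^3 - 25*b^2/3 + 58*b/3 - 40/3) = 3*b^5 - 45*b^4 + 749*b^3/3 - 635*b^2 + 750*b - 1000/3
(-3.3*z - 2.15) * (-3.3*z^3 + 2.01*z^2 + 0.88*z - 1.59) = 10.89*z^4 + 0.462000000000001*z^3 - 7.2255*z^2 + 3.355*z + 3.4185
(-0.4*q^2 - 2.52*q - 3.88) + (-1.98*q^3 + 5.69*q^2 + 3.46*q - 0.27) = -1.98*q^3 + 5.29*q^2 + 0.94*q - 4.15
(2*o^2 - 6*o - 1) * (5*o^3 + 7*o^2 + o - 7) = 10*o^5 - 16*o^4 - 45*o^3 - 27*o^2 + 41*o + 7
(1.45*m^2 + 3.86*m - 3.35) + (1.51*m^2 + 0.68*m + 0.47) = 2.96*m^2 + 4.54*m - 2.88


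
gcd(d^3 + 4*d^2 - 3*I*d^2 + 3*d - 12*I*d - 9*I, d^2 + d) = d + 1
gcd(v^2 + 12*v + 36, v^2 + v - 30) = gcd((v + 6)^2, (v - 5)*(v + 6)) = v + 6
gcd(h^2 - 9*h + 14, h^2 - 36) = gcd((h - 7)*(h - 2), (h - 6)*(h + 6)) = 1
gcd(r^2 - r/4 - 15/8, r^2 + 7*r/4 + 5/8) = r + 5/4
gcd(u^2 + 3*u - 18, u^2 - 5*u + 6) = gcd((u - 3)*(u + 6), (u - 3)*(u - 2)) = u - 3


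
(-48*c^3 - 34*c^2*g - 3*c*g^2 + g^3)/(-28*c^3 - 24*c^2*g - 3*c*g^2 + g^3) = (24*c^2 + 5*c*g - g^2)/(14*c^2 + 5*c*g - g^2)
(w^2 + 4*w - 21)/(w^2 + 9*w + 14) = (w - 3)/(w + 2)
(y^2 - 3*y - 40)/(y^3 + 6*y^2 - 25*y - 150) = (y - 8)/(y^2 + y - 30)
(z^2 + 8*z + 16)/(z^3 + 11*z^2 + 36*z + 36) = (z^2 + 8*z + 16)/(z^3 + 11*z^2 + 36*z + 36)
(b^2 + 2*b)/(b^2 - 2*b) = (b + 2)/(b - 2)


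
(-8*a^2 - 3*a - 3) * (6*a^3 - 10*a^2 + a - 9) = -48*a^5 + 62*a^4 + 4*a^3 + 99*a^2 + 24*a + 27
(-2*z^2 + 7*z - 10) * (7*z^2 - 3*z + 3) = -14*z^4 + 55*z^3 - 97*z^2 + 51*z - 30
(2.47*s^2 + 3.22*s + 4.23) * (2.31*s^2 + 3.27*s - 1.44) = 5.7057*s^4 + 15.5151*s^3 + 16.7439*s^2 + 9.1953*s - 6.0912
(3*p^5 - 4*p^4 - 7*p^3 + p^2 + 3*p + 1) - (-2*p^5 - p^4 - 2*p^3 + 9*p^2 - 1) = 5*p^5 - 3*p^4 - 5*p^3 - 8*p^2 + 3*p + 2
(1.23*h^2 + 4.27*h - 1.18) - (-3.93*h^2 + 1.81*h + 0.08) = 5.16*h^2 + 2.46*h - 1.26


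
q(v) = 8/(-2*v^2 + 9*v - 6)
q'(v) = 8*(4*v - 9)/(-2*v^2 + 9*v - 6)^2 = 8*(4*v - 9)/(2*v^2 - 9*v + 6)^2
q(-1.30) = -0.38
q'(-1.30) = -0.26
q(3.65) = 39.02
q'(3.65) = 1066.03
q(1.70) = 2.27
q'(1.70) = -1.42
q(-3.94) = -0.11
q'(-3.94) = -0.04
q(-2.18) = -0.23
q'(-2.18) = -0.11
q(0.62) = -6.73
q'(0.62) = -36.91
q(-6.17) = -0.06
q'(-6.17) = -0.01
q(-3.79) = -0.12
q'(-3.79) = -0.04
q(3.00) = 2.67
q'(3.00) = 2.67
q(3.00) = 2.67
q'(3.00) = 2.67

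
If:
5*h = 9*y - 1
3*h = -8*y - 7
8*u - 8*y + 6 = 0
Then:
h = -71/67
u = -329/268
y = -32/67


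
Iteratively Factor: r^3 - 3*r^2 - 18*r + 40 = (r + 4)*(r^2 - 7*r + 10) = (r - 2)*(r + 4)*(r - 5)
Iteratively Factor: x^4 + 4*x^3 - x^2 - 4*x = (x - 1)*(x^3 + 5*x^2 + 4*x) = (x - 1)*(x + 4)*(x^2 + x) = x*(x - 1)*(x + 4)*(x + 1)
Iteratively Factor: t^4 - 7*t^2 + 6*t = (t + 3)*(t^3 - 3*t^2 + 2*t) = (t - 2)*(t + 3)*(t^2 - t) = (t - 2)*(t - 1)*(t + 3)*(t)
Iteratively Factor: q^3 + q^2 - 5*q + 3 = (q + 3)*(q^2 - 2*q + 1) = (q - 1)*(q + 3)*(q - 1)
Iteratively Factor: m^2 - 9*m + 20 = (m - 5)*(m - 4)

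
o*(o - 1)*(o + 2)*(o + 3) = o^4 + 4*o^3 + o^2 - 6*o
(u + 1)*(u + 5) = u^2 + 6*u + 5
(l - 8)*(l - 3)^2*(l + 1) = l^4 - 13*l^3 + 43*l^2 - 15*l - 72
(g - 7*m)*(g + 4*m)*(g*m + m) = g^3*m - 3*g^2*m^2 + g^2*m - 28*g*m^3 - 3*g*m^2 - 28*m^3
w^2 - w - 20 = (w - 5)*(w + 4)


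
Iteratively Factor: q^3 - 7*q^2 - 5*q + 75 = (q + 3)*(q^2 - 10*q + 25) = (q - 5)*(q + 3)*(q - 5)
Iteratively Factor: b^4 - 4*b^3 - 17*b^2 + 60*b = (b)*(b^3 - 4*b^2 - 17*b + 60) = b*(b - 5)*(b^2 + b - 12) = b*(b - 5)*(b + 4)*(b - 3)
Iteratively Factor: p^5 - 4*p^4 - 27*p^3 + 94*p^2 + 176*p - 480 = (p - 2)*(p^4 - 2*p^3 - 31*p^2 + 32*p + 240) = (p - 2)*(p + 3)*(p^3 - 5*p^2 - 16*p + 80) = (p - 5)*(p - 2)*(p + 3)*(p^2 - 16) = (p - 5)*(p - 4)*(p - 2)*(p + 3)*(p + 4)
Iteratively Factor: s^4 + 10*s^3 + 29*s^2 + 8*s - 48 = (s + 3)*(s^3 + 7*s^2 + 8*s - 16) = (s + 3)*(s + 4)*(s^2 + 3*s - 4) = (s - 1)*(s + 3)*(s + 4)*(s + 4)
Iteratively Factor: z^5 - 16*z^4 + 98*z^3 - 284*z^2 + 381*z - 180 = (z - 3)*(z^4 - 13*z^3 + 59*z^2 - 107*z + 60) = (z - 3)^2*(z^3 - 10*z^2 + 29*z - 20) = (z - 4)*(z - 3)^2*(z^2 - 6*z + 5) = (z - 5)*(z - 4)*(z - 3)^2*(z - 1)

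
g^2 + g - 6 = (g - 2)*(g + 3)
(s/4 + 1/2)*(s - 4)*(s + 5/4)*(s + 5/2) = s^4/4 + 7*s^3/16 - 99*s^2/32 - 145*s/16 - 25/4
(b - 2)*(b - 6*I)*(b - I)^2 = b^4 - 2*b^3 - 8*I*b^3 - 13*b^2 + 16*I*b^2 + 26*b + 6*I*b - 12*I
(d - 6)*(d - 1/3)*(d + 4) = d^3 - 7*d^2/3 - 70*d/3 + 8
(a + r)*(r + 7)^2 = a*r^2 + 14*a*r + 49*a + r^3 + 14*r^2 + 49*r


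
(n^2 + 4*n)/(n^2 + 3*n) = (n + 4)/(n + 3)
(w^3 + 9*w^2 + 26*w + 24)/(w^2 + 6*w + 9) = (w^2 + 6*w + 8)/(w + 3)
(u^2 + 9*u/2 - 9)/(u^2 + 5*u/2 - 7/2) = (2*u^2 + 9*u - 18)/(2*u^2 + 5*u - 7)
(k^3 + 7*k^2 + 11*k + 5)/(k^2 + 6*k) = (k^3 + 7*k^2 + 11*k + 5)/(k*(k + 6))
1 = 1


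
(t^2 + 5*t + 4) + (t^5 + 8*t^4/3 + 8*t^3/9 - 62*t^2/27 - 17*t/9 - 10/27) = t^5 + 8*t^4/3 + 8*t^3/9 - 35*t^2/27 + 28*t/9 + 98/27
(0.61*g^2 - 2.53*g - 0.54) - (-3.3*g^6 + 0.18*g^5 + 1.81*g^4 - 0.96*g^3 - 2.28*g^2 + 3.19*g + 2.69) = 3.3*g^6 - 0.18*g^5 - 1.81*g^4 + 0.96*g^3 + 2.89*g^2 - 5.72*g - 3.23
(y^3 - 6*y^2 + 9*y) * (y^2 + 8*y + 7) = y^5 + 2*y^4 - 32*y^3 + 30*y^2 + 63*y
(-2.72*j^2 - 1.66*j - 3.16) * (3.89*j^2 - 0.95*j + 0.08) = -10.5808*j^4 - 3.8734*j^3 - 10.933*j^2 + 2.8692*j - 0.2528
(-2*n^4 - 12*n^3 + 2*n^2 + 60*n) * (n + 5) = -2*n^5 - 22*n^4 - 58*n^3 + 70*n^2 + 300*n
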